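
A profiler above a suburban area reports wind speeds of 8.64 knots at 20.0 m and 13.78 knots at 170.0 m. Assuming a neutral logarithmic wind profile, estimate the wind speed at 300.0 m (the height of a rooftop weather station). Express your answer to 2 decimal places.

Log law: V ∝ ln(z/z₀). From the pair, with r = V₁/V₂ = 0.62700,
ln z₀ = (ln z₁ − r·ln z₂)/(1 − r) = (2.9957 − 0.62700×5.1358)/0.37300 = -0.6016 → z₀ = 0.5479 m
V₃ = V₁ · ln(z₃/z₀)/ln(z₁/z₀) = 8.64 × 6.3054/3.5973 = 15.1442 knots

15.14 knots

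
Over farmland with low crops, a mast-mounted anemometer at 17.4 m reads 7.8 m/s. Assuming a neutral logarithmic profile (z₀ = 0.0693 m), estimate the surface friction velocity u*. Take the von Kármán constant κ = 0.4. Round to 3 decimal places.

Log law: V(z) = (u*/κ) · ln(z/z₀) ⇒ u* = κ · V / ln(z/z₀)
u* = 0.4 × 7.8 / ln(17.4/0.0693) = 0.4 × 7.8 / 5.5258
   = 3.1200 / 5.5258 = 0.5646 m/s

u* ≈ 0.565 m/s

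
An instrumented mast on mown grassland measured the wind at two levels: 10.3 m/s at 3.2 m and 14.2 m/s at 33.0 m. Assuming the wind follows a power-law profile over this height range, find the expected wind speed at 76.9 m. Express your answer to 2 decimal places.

First find α: α = ln(V₂/V₁)/ln(z₂/z₁) = ln(14.2/10.3)/ln(33.0/3.2) = 0.32110/2.33336 = 0.1376
Extrapolate from 33.0 m to 76.9 m: V₃ = 14.2 × (76.9/33.0)^0.1376 = 14.2 × 1.1235 = 15.9532 m/s

15.95 m/s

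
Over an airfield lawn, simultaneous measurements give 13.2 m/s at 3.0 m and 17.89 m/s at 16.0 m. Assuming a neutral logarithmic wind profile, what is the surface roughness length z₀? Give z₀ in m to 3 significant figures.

z₀ ≈ 0.0270 m

Log law: V(z) ∝ ln(z/z₀). With r = V₁/V₂ = 13.2/17.89 = 0.73784,
r · ln(z₂/z₀) = ln(z₁/z₀) ⇒ ln z₀ = (ln z₁ − r·ln z₂)/(1 − r)
ln z₀ = (1.09861 − 0.73784×2.77259) / 0.26216 = -3.6128
z₀ = exp(-3.6128) = 0.02698 m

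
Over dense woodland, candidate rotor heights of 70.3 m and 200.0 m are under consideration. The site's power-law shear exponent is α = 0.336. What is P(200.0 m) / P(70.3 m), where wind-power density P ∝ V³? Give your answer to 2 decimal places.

2.87

Speed ratio: V_B/V_A = (z_B/z_A)^α = (200.0/70.3)^0.336 = (2.8450)^0.336 = 1.42092
Power-density ratio: P_B/P_A = (V_B/V_A)³ = (1.42092)³ = 2.86885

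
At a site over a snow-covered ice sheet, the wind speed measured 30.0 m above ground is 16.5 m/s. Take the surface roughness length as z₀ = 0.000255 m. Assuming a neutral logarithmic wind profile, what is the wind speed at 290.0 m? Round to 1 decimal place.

Log law: V(z) ∝ ln(z/z₀), so V₂/V₁ = ln(z₂/z₀) / ln(z₁/z₀).
ln(290.0/0.000255) = 13.9441, ln(30.0/0.000255) = 11.6754
V₂ = 16.5 × 13.9441/11.6754 = 16.5 × 1.1943 = 19.7062 m/s

19.7 m/s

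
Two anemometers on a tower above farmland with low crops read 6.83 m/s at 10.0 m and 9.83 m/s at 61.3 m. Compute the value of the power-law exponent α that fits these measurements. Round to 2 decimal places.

α ≈ 0.20

Power law: V₂/V₁ = (z₂/z₁)^α ⇒ α = ln(V₂/V₁) / ln(z₂/z₁)
α = ln(9.83/6.83) / ln(61.3/10.0) = ln(1.4392) / ln(6.1300)
  = 0.36411 / 1.81319 = 0.20081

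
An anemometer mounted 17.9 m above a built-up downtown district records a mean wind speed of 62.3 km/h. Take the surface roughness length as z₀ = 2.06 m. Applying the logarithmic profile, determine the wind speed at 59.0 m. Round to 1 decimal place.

96.7 km/h

Log law: V(z) ∝ ln(z/z₀), so V₂/V₁ = ln(z₂/z₀) / ln(z₁/z₀).
ln(59.0/2.06) = 3.3548, ln(17.9/2.06) = 2.1621
V₂ = 62.3 × 3.3548/2.1621 = 62.3 × 1.5517 = 96.6683 km/h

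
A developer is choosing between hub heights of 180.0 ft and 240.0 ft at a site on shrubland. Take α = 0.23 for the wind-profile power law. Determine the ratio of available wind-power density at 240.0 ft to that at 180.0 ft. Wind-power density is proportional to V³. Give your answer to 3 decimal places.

1.220

Speed ratio: V_B/V_A = (z_B/z_A)^α = (240.0/180.0)^0.23 = (1.3333)^0.23 = 1.06840
Power-density ratio: P_B/P_A = (V_B/V_A)³ = (1.06840)³ = 1.21957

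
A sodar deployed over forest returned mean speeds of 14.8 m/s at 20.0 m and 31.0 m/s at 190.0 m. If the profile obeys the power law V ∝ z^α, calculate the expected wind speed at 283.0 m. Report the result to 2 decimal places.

35.33 m/s

First find α: α = ln(V₂/V₁)/ln(z₂/z₁) = ln(31.0/14.8)/ln(190.0/20.0) = 0.73936/2.25129 = 0.3284
Extrapolate from 190.0 m to 283.0 m: V₃ = 31.0 × (283.0/190.0)^0.3284 = 31.0 × 1.1398 = 35.3336 m/s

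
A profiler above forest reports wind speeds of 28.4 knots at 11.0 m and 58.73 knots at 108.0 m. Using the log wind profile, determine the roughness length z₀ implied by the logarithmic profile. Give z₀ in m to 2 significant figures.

z₀ ≈ 1.3 m

Log law: V(z) ∝ ln(z/z₀). With r = V₁/V₂ = 28.4/58.73 = 0.48357,
r · ln(z₂/z₀) = ln(z₁/z₀) ⇒ ln z₀ = (ln z₁ − r·ln z₂)/(1 − r)
ln z₀ = (2.39790 − 0.48357×4.68213) / 0.51643 = 0.2590
z₀ = exp(0.2590) = 1.296 m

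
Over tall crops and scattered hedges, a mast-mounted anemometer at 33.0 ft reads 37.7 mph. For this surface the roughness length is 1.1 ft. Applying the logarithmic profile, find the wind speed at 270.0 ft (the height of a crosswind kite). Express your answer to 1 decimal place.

61.0 mph

Log law: V(z) ∝ ln(z/z₀), so V₂/V₁ = ln(z₂/z₀) / ln(z₁/z₀).
ln(270.0/1.1) = 5.5031, ln(33.0/1.1) = 3.4012
V₂ = 37.7 × 5.5031/3.4012 = 37.7 × 1.6180 = 60.9983 mph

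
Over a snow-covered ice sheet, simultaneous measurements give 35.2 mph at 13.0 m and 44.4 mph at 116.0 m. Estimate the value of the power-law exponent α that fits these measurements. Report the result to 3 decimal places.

Power law: V₂/V₁ = (z₂/z₁)^α ⇒ α = ln(V₂/V₁) / ln(z₂/z₁)
α = ln(44.4/35.2) / ln(116.0/13.0) = ln(1.2614) / ln(8.9231)
  = 0.23219 / 2.18864 = 0.10609

α ≈ 0.106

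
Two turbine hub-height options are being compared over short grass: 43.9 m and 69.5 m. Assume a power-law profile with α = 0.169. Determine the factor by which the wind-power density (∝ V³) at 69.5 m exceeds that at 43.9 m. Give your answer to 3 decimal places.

1.262

Speed ratio: V_B/V_A = (z_B/z_A)^α = (69.5/43.9)^0.169 = (1.5831)^0.169 = 1.08073
Power-density ratio: P_B/P_A = (V_B/V_A)³ = (1.08073)³ = 1.26228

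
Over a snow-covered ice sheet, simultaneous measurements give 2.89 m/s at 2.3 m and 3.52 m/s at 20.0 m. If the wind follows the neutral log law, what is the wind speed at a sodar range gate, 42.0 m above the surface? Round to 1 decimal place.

3.7 m/s

Log law: V ∝ ln(z/z₀). From the pair, with r = V₁/V₂ = 0.82102,
ln z₀ = (ln z₁ − r·ln z₂)/(1 − r) = (0.8329 − 0.82102×2.9957)/0.17898 = -9.0886 → z₀ = 0.0001129 m
V₃ = V₁ · ln(z₃/z₀)/ln(z₁/z₀) = 2.89 × 12.8263/9.9215 = 3.7361 m/s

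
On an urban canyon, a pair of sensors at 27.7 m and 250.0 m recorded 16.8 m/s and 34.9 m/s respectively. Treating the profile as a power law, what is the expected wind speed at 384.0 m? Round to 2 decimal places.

First find α: α = ln(V₂/V₁)/ln(z₂/z₁) = ln(34.9/16.8)/ln(250.0/27.7) = 0.73111/2.20003 = 0.3323
Extrapolate from 250.0 m to 384.0 m: V₃ = 34.9 × (384.0/250.0)^0.3323 = 34.9 × 1.1533 = 40.2501 m/s

40.25 m/s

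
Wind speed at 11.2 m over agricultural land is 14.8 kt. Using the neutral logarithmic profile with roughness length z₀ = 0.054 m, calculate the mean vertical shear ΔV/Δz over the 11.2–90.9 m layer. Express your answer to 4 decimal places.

Log law: V₂ = V₁ · ln(z₂/z₀)/ln(z₁/z₀) = 14.8 × 7.4285/5.3347 = 20.6090 kt
ΔV/Δz = (20.6090 − 14.8)/(90.9 − 11.2) = 5.8090/79.7000 = 0.07289 kt/m

0.0729 kt/m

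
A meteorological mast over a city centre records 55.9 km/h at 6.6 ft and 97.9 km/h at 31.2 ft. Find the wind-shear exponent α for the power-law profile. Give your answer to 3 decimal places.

α ≈ 0.361

Power law: V₂/V₁ = (z₂/z₁)^α ⇒ α = ln(V₂/V₁) / ln(z₂/z₁)
α = ln(97.9/55.9) / ln(31.2/6.6) = ln(1.7513) / ln(4.7273)
  = 0.56038 / 1.55335 = 0.36076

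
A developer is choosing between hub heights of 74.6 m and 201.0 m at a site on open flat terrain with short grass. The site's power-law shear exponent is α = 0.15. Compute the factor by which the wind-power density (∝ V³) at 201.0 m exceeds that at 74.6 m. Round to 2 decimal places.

Speed ratio: V_B/V_A = (z_B/z_A)^α = (201.0/74.6)^0.15 = (2.6944)^0.15 = 1.16030
Power-density ratio: P_B/P_A = (V_B/V_A)³ = (1.16030)³ = 1.56209

1.56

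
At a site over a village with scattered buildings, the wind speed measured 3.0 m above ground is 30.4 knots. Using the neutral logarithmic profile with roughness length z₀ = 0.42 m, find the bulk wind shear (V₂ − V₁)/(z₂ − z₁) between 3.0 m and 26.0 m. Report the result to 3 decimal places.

Log law: V₂ = V₁ · ln(z₂/z₀)/ln(z₁/z₀) = 30.4 × 4.1256/1.9661 = 63.7899 knots
ΔV/Δz = (63.7899 − 30.4)/(26.0 − 3.0) = 33.3899/23.0000 = 1.45173 knots/m

1.452 knots/m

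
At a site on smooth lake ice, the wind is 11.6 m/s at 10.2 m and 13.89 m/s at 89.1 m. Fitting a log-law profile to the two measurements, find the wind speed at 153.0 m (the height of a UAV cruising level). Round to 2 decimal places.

14.46 m/s

Log law: V ∝ ln(z/z₀). From the pair, with r = V₁/V₂ = 0.83513,
ln z₀ = (ln z₁ − r·ln z₂)/(1 − r) = (2.3224 − 0.83513×4.4898)/0.16487 = -8.6564 → z₀ = 0.0001740 m
V₃ = V₁ · ln(z₃/z₀)/ln(z₁/z₀) = 11.6 × 13.6869/10.9788 = 14.4613 m/s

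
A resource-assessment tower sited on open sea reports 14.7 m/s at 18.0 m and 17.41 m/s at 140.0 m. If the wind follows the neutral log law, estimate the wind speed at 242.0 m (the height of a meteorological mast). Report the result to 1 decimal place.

18.1 m/s

Log law: V ∝ ln(z/z₀). From the pair, with r = V₁/V₂ = 0.84434,
ln z₀ = (ln z₁ − r·ln z₂)/(1 − r) = (2.8904 − 0.84434×4.9416)/0.15566 = -8.2364 → z₀ = 0.0002648 m
V₃ = V₁ · ln(z₃/z₀)/ln(z₁/z₀) = 14.7 × 13.7254/11.1268 = 18.1330 m/s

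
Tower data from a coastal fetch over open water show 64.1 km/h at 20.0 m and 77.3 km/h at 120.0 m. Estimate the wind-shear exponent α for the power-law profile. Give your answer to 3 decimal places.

Power law: V₂/V₁ = (z₂/z₁)^α ⇒ α = ln(V₂/V₁) / ln(z₂/z₁)
α = ln(77.3/64.1) / ln(120.0/20.0) = ln(1.2059) / ln(6.0000)
  = 0.18725 / 1.79176 = 0.10451

α ≈ 0.105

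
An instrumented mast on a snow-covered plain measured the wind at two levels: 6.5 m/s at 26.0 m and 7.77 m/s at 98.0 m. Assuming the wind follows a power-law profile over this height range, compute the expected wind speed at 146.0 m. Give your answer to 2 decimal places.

8.20 m/s

First find α: α = ln(V₂/V₁)/ln(z₂/z₁) = ln(7.77/6.5)/ln(98.0/26.0) = 0.17847/1.32687 = 0.1345
Extrapolate from 98.0 m to 146.0 m: V₃ = 7.77 × (146.0/98.0)^0.1345 = 7.77 × 1.0551 = 8.1980 m/s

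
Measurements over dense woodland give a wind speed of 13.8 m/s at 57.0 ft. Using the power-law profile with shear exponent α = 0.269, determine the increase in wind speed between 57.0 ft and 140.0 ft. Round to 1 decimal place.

Power law: V₂ = V₁ · (z₂/z₁)^α = 13.8 × (2.4561)^0.269 = 17.5735 m/s
ΔV = 17.5735 − 13.8 = 3.7735 m/s

3.8 m/s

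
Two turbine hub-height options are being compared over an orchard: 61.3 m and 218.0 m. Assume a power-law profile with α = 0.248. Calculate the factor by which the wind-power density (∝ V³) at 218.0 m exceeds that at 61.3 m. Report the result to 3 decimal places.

Speed ratio: V_B/V_A = (z_B/z_A)^α = (218.0/61.3)^0.248 = (3.5563)^0.248 = 1.36977
Power-density ratio: P_B/P_A = (V_B/V_A)³ = (1.36977)³ = 2.57005

2.570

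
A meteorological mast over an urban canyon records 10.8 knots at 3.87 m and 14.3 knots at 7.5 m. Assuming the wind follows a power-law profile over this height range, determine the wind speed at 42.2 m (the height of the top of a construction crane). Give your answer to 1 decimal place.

First find α: α = ln(V₂/V₁)/ln(z₂/z₁) = ln(14.3/10.8)/ln(7.5/3.87) = 0.28071/0.66165 = 0.4243
Extrapolate from 7.5 m to 42.2 m: V₃ = 14.3 × (42.2/7.5)^0.4243 = 14.3 × 2.0812 = 29.7605 knots

29.8 knots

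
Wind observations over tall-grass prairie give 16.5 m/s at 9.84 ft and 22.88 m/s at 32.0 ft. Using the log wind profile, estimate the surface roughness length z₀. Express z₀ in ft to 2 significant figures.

Log law: V(z) ∝ ln(z/z₀). With r = V₁/V₂ = 16.5/22.88 = 0.72115,
r · ln(z₂/z₀) = ln(z₁/z₀) ⇒ ln z₀ = (ln z₁ − r·ln z₂)/(1 − r)
ln z₀ = (2.28646 − 0.72115×3.46574) / 0.27885 = -0.7634
z₀ = exp(-0.7634) = 0.4661 ft

z₀ ≈ 0.47 ft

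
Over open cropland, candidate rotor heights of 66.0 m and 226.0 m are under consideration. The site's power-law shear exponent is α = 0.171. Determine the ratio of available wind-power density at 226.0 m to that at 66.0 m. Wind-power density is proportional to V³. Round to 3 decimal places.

1.880

Speed ratio: V_B/V_A = (z_B/z_A)^α = (226.0/66.0)^0.171 = (3.4242)^0.171 = 1.23427
Power-density ratio: P_B/P_A = (V_B/V_A)³ = (1.23427)³ = 1.88032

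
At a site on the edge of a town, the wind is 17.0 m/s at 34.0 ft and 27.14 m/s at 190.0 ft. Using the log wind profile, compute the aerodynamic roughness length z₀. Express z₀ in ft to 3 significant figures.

Log law: V(z) ∝ ln(z/z₀). With r = V₁/V₂ = 17.0/27.14 = 0.62638,
r · ln(z₂/z₀) = ln(z₁/z₀) ⇒ ln z₀ = (ln z₁ − r·ln z₂)/(1 − r)
ln z₀ = (3.52636 − 0.62638×5.24702) / 0.37362 = 0.6416
z₀ = exp(0.6416) = 1.900 ft

z₀ ≈ 1.90 ft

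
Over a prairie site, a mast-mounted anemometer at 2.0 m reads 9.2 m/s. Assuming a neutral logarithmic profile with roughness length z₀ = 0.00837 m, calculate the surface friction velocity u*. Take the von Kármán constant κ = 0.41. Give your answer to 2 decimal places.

Log law: V(z) = (u*/κ) · ln(z/z₀) ⇒ u* = κ · V / ln(z/z₀)
u* = 0.41 × 9.2 / ln(2.0/0.00837) = 0.41 × 9.2 / 5.4762
   = 3.7720 / 5.4762 = 0.6888 m/s

u* ≈ 0.69 m/s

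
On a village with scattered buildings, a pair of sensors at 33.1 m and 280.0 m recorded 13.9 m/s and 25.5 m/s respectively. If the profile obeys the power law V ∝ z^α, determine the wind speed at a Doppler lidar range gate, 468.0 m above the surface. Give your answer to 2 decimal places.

First find α: α = ln(V₂/V₁)/ln(z₂/z₁) = ln(25.5/13.9)/ln(280.0/33.1) = 0.60679/2.13526 = 0.2842
Extrapolate from 280.0 m to 468.0 m: V₃ = 25.5 × (468.0/280.0)^0.2842 = 25.5 × 1.1572 = 29.5078 m/s

29.51 m/s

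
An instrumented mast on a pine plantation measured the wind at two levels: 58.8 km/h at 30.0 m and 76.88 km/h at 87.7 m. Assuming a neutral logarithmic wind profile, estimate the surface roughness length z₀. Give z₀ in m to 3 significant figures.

Log law: V(z) ∝ ln(z/z₀). With r = V₁/V₂ = 58.8/76.88 = 0.76483,
r · ln(z₂/z₀) = ln(z₁/z₀) ⇒ ln z₀ = (ln z₁ − r·ln z₂)/(1 − r)
ln z₀ = (3.40120 − 0.76483×4.47392) / 0.23517 = -0.0875
z₀ = exp(-0.0875) = 0.9162 m

z₀ ≈ 0.916 m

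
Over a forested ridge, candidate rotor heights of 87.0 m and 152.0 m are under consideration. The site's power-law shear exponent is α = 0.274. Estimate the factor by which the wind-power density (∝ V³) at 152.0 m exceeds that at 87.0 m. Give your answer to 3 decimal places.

1.582

Speed ratio: V_B/V_A = (z_B/z_A)^α = (152.0/87.0)^0.274 = (1.7471)^0.274 = 1.16519
Power-density ratio: P_B/P_A = (V_B/V_A)³ = (1.16519)³ = 1.58194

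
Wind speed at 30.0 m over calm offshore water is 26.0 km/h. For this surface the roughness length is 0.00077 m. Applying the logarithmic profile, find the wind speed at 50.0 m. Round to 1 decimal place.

27.3 km/h

Log law: V(z) ∝ ln(z/z₀), so V₂/V₁ = ln(z₂/z₀) / ln(z₁/z₀).
ln(50.0/0.00077) = 11.0811, ln(30.0/0.00077) = 10.5703
V₂ = 26.0 × 11.0811/10.5703 = 26.0 × 1.0483 = 27.2565 km/h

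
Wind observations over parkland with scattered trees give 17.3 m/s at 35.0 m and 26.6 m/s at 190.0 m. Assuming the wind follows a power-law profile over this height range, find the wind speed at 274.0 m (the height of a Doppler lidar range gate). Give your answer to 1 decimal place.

29.2 m/s

First find α: α = ln(V₂/V₁)/ln(z₂/z₁) = ln(26.6/17.3)/ln(190.0/35.0) = 0.43020/1.69168 = 0.2543
Extrapolate from 190.0 m to 274.0 m: V₃ = 26.6 × (274.0/190.0)^0.2543 = 26.6 × 1.0976 = 29.1955 m/s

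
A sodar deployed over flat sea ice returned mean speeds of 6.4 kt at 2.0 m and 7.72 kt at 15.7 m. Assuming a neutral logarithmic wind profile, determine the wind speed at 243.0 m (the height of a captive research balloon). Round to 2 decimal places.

Log law: V ∝ ln(z/z₀). From the pair, with r = V₁/V₂ = 0.82902,
ln z₀ = (ln z₁ − r·ln z₂)/(1 − r) = (0.6931 − 0.82902×2.7537)/0.17098 = -9.2972 → z₀ = 0.00009168 m
V₃ = V₁ · ln(z₃/z₀)/ln(z₁/z₀) = 6.4 × 14.7903/9.9904 = 9.4749 kt

9.47 kt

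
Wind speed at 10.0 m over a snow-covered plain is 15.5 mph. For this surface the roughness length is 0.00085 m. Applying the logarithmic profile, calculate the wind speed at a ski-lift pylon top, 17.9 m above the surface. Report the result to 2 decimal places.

16.46 mph

Log law: V(z) ∝ ln(z/z₀), so V₂/V₁ = ln(z₂/z₀) / ln(z₁/z₀).
ln(17.9/0.00085) = 9.9551, ln(10.0/0.00085) = 9.3729
V₂ = 15.5 × 9.9551/9.3729 = 15.5 × 1.0621 = 16.4628 mph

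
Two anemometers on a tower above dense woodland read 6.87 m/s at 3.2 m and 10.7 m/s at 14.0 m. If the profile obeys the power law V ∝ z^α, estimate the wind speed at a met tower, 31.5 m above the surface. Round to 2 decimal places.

First find α: α = ln(V₂/V₁)/ln(z₂/z₁) = ln(10.7/6.87)/ln(14.0/3.2) = 0.44308/1.47591 = 0.3002
Extrapolate from 14.0 m to 31.5 m: V₃ = 10.7 × (31.5/14.0)^0.3002 = 10.7 × 1.2756 = 13.6493 m/s

13.65 m/s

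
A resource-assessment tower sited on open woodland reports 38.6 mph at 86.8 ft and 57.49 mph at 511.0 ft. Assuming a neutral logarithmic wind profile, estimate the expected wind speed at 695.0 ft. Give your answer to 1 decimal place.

Log law: V ∝ ln(z/z₀). From the pair, with r = V₁/V₂ = 0.67142,
ln z₀ = (ln z₁ − r·ln z₂)/(1 − r) = (4.4636 − 0.67142×6.2364)/0.32858 = 0.8411 → z₀ = 2.319 ft
V₃ = V₁ · ln(z₃/z₀)/ln(z₁/z₀) = 38.6 × 5.7028/3.6225 = 60.7671 mph

60.8 mph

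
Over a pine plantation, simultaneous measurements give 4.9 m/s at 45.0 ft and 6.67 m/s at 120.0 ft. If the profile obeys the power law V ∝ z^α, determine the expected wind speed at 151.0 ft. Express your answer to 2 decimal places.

First find α: α = ln(V₂/V₁)/ln(z₂/z₁) = ln(6.67/4.9)/ln(120.0/45.0) = 0.30838/0.98083 = 0.3144
Extrapolate from 120.0 ft to 151.0 ft: V₃ = 6.67 × (151.0/120.0)^0.3144 = 6.67 × 1.0749 = 7.1697 m/s

7.17 m/s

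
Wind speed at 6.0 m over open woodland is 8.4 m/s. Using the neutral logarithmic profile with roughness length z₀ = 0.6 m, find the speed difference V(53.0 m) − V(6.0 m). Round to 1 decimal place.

Log law: V₂ = V₁ · ln(z₂/z₀)/ln(z₁/z₀) = 8.4 × 4.4811/2.3026 = 16.3474 m/s
ΔV = 16.3474 − 8.4 = 7.9474 m/s

7.9 m/s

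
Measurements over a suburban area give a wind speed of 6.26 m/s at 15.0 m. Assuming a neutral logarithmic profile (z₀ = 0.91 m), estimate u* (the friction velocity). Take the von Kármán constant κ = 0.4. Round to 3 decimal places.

Log law: V(z) = (u*/κ) · ln(z/z₀) ⇒ u* = κ · V / ln(z/z₀)
u* = 0.4 × 6.26 / ln(15.0/0.91) = 0.4 × 6.26 / 2.8024
   = 2.5040 / 2.8024 = 0.8935 m/s

u* ≈ 0.894 m/s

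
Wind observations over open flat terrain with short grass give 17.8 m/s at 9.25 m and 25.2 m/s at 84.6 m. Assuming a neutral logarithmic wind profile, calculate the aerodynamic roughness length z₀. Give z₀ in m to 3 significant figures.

z₀ ≈ 0.0451 m

Log law: V(z) ∝ ln(z/z₀). With r = V₁/V₂ = 17.8/25.2 = 0.70635,
r · ln(z₂/z₀) = ln(z₁/z₀) ⇒ ln z₀ = (ln z₁ − r·ln z₂)/(1 − r)
ln z₀ = (2.22462 − 0.70635×4.43793) / 0.29365 = -3.0993
z₀ = exp(-3.0993) = 0.04508 m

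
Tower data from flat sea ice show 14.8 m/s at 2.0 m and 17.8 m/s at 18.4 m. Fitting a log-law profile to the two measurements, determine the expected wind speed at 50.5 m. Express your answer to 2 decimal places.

Log law: V ∝ ln(z/z₀). From the pair, with r = V₁/V₂ = 0.83146,
ln z₀ = (ln z₁ − r·ln z₂)/(1 − r) = (0.6931 − 0.83146×2.9124)/0.16854 = -10.2549 → z₀ = 0.00003518 m
V₃ = V₁ · ln(z₃/z₀)/ln(z₁/z₀) = 14.8 × 14.1769/10.9481 = 19.1648 m/s

19.16 m/s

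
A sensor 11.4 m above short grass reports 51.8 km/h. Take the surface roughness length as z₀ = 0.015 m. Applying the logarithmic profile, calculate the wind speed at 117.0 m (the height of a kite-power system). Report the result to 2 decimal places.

Log law: V(z) ∝ ln(z/z₀), so V₂/V₁ = ln(z₂/z₀) / ln(z₁/z₀).
ln(117.0/0.015) = 8.9619, ln(11.4/0.015) = 6.6333
V₂ = 51.8 × 8.9619/6.6333 = 51.8 × 1.3510 = 69.9839 km/h

69.98 km/h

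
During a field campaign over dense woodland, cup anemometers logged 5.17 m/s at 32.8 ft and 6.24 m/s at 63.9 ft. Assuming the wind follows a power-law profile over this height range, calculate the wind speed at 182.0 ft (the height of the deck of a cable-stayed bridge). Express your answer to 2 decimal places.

First find α: α = ln(V₂/V₁)/ln(z₂/z₁) = ln(6.24/5.17)/ln(63.9/32.8) = 0.18811/0.66689 = 0.2821
Extrapolate from 63.9 ft to 182.0 ft: V₃ = 6.24 × (182.0/63.9)^0.2821 = 6.24 × 1.3434 = 8.3831 m/s

8.38 m/s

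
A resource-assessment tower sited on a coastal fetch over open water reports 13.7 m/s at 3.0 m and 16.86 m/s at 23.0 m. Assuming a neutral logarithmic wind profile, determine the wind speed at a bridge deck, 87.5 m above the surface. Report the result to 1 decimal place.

18.9 m/s

Log law: V ∝ ln(z/z₀). From the pair, with r = V₁/V₂ = 0.81257,
ln z₀ = (ln z₁ − r·ln z₂)/(1 − r) = (1.0986 − 0.81257×3.1355)/0.18743 = -7.7322 → z₀ = 0.0004385 m
V₃ = V₁ · ln(z₃/z₀)/ln(z₁/z₀) = 13.7 × 12.2038/8.8308 = 18.9329 m/s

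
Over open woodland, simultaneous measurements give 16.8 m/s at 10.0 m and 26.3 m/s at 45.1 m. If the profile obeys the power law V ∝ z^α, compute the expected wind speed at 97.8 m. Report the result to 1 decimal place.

33.1 m/s

First find α: α = ln(V₂/V₁)/ln(z₂/z₁) = ln(26.3/16.8)/ln(45.1/10.0) = 0.44819/1.50630 = 0.2975
Extrapolate from 45.1 m to 97.8 m: V₃ = 26.3 × (97.8/45.1)^0.2975 = 26.3 × 1.2590 = 33.1115 m/s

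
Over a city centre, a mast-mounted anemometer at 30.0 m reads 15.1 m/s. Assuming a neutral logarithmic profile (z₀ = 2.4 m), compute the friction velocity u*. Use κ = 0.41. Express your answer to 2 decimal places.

Log law: V(z) = (u*/κ) · ln(z/z₀) ⇒ u* = κ · V / ln(z/z₀)
u* = 0.41 × 15.1 / ln(30.0/2.4) = 0.41 × 15.1 / 2.5257
   = 6.1910 / 2.5257 = 2.4512 m/s

u* ≈ 2.45 m/s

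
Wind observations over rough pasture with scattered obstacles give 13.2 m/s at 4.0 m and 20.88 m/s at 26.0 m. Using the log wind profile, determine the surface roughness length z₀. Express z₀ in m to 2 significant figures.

Log law: V(z) ∝ ln(z/z₀). With r = V₁/V₂ = 13.2/20.88 = 0.63218,
r · ln(z₂/z₀) = ln(z₁/z₀) ⇒ ln z₀ = (ln z₁ − r·ln z₂)/(1 − r)
ln z₀ = (1.38629 − 0.63218×3.25810) / 0.36782 = -1.8309
z₀ = exp(-1.8309) = 0.1603 m

z₀ ≈ 0.16 m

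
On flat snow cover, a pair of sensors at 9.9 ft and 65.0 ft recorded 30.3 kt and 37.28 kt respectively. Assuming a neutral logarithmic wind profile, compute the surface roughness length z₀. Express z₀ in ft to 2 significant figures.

Log law: V(z) ∝ ln(z/z₀). With r = V₁/V₂ = 30.3/37.28 = 0.81277,
r · ln(z₂/z₀) = ln(z₁/z₀) ⇒ ln z₀ = (ln z₁ − r·ln z₂)/(1 − r)
ln z₀ = (2.29253 − 0.81277×4.17439) / 0.18723 = -5.8765
z₀ = exp(-5.8765) = 0.002804 ft

z₀ ≈ 0.0028 ft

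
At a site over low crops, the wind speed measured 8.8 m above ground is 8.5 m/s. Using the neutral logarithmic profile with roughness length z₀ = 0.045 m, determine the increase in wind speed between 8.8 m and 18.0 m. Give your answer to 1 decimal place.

Log law: V₂ = V₁ · ln(z₂/z₀)/ln(z₁/z₀) = 8.5 × 5.9915/5.2758 = 9.6529 m/s
ΔV = 9.6529 − 8.5 = 1.1529 m/s

1.2 m/s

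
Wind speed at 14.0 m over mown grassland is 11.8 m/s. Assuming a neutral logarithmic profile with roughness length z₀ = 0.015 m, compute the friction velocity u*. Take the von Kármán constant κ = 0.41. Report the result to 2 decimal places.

Log law: V(z) = (u*/κ) · ln(z/z₀) ⇒ u* = κ · V / ln(z/z₀)
u* = 0.41 × 11.8 / ln(14.0/0.015) = 0.41 × 11.8 / 6.8388
   = 4.8380 / 6.8388 = 0.7074 m/s

u* ≈ 0.71 m/s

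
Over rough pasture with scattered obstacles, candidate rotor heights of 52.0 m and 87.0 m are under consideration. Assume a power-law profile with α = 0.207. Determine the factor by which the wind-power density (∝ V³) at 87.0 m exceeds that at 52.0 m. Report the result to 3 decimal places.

Speed ratio: V_B/V_A = (z_B/z_A)^α = (87.0/52.0)^0.207 = (1.6731)^0.207 = 1.11242
Power-density ratio: P_B/P_A = (V_B/V_A)³ = (1.11242)³ = 1.37659

1.377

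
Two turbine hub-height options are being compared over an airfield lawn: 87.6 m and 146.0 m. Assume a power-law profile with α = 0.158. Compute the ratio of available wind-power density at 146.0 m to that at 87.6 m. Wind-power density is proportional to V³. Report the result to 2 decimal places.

1.27

Speed ratio: V_B/V_A = (z_B/z_A)^α = (146.0/87.6)^0.158 = (1.6667)^0.158 = 1.08406
Power-density ratio: P_B/P_A = (V_B/V_A)³ = (1.08406)³ = 1.27396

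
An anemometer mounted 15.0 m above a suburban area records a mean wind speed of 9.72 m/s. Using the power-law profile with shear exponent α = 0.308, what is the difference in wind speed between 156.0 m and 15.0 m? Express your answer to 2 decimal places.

10.27 m/s

Power law: V₂ = V₁ · (z₂/z₁)^α = 9.72 × (10.4000)^0.308 = 19.9946 m/s
ΔV = 19.9946 − 9.72 = 10.2746 m/s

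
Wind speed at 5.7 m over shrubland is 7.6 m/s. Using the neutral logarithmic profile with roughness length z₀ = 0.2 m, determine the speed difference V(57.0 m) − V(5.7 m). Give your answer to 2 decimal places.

Log law: V₂ = V₁ · ln(z₂/z₀)/ln(z₁/z₀) = 7.6 × 5.6525/3.3499 = 12.8239 m/s
ΔV = 12.8239 − 7.6 = 5.2239 m/s

5.22 m/s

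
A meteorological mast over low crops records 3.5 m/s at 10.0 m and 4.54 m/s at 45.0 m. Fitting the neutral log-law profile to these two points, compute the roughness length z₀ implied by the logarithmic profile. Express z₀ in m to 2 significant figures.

z₀ ≈ 0.063 m

Log law: V(z) ∝ ln(z/z₀). With r = V₁/V₂ = 3.5/4.54 = 0.77093,
r · ln(z₂/z₀) = ln(z₁/z₀) ⇒ ln z₀ = (ln z₁ − r·ln z₂)/(1 − r)
ln z₀ = (2.30259 − 0.77093×3.80666) / 0.22907 = -2.7592
z₀ = exp(-2.7592) = 0.06334 m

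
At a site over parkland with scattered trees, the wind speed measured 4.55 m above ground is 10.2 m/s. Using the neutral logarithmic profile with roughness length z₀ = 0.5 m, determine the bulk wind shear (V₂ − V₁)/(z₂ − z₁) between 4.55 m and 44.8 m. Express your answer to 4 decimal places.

0.2625 m/s/m

Log law: V₂ = V₁ · ln(z₂/z₀)/ln(z₁/z₀) = 10.2 × 4.4954/2.2083 = 20.7640 m/s
ΔV/Δz = (20.7640 − 10.2)/(44.8 − 4.55) = 10.5640/40.2500 = 0.26246 m/s/m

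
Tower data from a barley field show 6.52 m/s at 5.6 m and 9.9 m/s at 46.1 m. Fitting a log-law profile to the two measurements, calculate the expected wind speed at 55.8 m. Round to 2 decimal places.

Log law: V ∝ ln(z/z₀). From the pair, with r = V₁/V₂ = 0.65859,
ln z₀ = (ln z₁ − r·ln z₂)/(1 − r) = (1.7228 − 0.65859×3.8308)/0.34141 = -2.3436 → z₀ = 0.09598 m
V₃ = V₁ · ln(z₃/z₀)/ln(z₁/z₀) = 6.52 × 6.3654/4.0664 = 10.2062 m/s

10.21 m/s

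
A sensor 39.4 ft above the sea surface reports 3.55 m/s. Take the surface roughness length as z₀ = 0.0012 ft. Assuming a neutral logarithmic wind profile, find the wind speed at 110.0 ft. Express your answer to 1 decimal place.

Log law: V(z) ∝ ln(z/z₀), so V₂/V₁ = ln(z₂/z₀) / ln(z₁/z₀).
ln(110.0/0.0012) = 11.4259, ln(39.4/0.0012) = 10.3992
V₂ = 3.55 × 11.4259/10.3992 = 3.55 × 1.0987 = 3.9005 m/s

3.9 m/s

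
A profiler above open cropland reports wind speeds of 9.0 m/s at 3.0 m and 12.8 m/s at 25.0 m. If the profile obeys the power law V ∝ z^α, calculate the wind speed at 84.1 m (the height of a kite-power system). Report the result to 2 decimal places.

First find α: α = ln(V₂/V₁)/ln(z₂/z₁) = ln(12.8/9.0)/ln(25.0/3.0) = 0.35222/2.12026 = 0.1661
Extrapolate from 25.0 m to 84.1 m: V₃ = 12.8 × (84.1/25.0)^0.1661 = 12.8 × 1.2233 = 15.6578 m/s

15.66 m/s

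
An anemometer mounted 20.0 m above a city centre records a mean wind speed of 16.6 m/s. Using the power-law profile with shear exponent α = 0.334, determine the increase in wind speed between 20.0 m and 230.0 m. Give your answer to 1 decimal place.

Power law: V₂ = V₁ · (z₂/z₁)^α = 16.6 × (11.5000)^0.334 = 37.5302 m/s
ΔV = 37.5302 − 16.6 = 20.9302 m/s

20.9 m/s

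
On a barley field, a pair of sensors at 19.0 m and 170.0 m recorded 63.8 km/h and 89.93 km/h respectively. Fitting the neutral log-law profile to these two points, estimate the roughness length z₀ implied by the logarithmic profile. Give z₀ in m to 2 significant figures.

Log law: V(z) ∝ ln(z/z₀). With r = V₁/V₂ = 63.8/89.93 = 0.70944,
r · ln(z₂/z₀) = ln(z₁/z₀) ⇒ ln z₀ = (ln z₁ − r·ln z₂)/(1 − r)
ln z₀ = (2.94444 − 0.70944×5.13580) / 0.29056 = -2.4061
z₀ = exp(-2.4061) = 0.09017 m

z₀ ≈ 0.090 m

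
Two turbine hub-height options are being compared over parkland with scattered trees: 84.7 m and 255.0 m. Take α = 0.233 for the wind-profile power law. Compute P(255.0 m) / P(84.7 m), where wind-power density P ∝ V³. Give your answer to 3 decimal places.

2.161

Speed ratio: V_B/V_A = (z_B/z_A)^α = (255.0/84.7)^0.233 = (3.0106)^0.233 = 1.29279
Power-density ratio: P_B/P_A = (V_B/V_A)³ = (1.29279)³ = 2.16063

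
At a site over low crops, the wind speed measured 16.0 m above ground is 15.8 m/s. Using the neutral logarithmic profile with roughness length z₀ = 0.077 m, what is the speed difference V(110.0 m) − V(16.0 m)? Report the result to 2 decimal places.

5.71 m/s

Log law: V₂ = V₁ · ln(z₂/z₀)/ln(z₁/z₀) = 15.8 × 7.2644/5.3365 = 21.5079 m/s
ΔV = 21.5079 − 15.8 = 5.7079 m/s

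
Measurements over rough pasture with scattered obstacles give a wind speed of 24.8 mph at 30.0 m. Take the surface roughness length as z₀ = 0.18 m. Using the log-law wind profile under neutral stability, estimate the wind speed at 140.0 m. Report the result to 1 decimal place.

Log law: V(z) ∝ ln(z/z₀), so V₂/V₁ = ln(z₂/z₀) / ln(z₁/z₀).
ln(140.0/0.18) = 6.6564, ln(30.0/0.18) = 5.1160
V₂ = 24.8 × 6.6564/5.1160 = 24.8 × 1.3011 = 32.2674 mph

32.3 mph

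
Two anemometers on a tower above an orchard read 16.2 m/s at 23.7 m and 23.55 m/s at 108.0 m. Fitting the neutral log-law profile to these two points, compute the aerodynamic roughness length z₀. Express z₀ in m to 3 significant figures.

z₀ ≈ 0.837 m

Log law: V(z) ∝ ln(z/z₀). With r = V₁/V₂ = 16.2/23.55 = 0.68790,
r · ln(z₂/z₀) = ln(z₁/z₀) ⇒ ln z₀ = (ln z₁ − r·ln z₂)/(1 − r)
ln z₀ = (3.16548 − 0.68790×4.68213) / 0.31210 = -0.1774
z₀ = exp(-0.1774) = 0.8375 m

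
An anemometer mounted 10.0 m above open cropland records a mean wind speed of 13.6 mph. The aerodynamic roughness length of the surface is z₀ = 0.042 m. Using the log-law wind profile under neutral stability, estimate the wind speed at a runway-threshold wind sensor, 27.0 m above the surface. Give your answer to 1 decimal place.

16.1 mph

Log law: V(z) ∝ ln(z/z₀), so V₂/V₁ = ln(z₂/z₀) / ln(z₁/z₀).
ln(27.0/0.042) = 6.4659, ln(10.0/0.042) = 5.4727
V₂ = 13.6 × 6.4659/5.4727 = 13.6 × 1.1815 = 16.0683 mph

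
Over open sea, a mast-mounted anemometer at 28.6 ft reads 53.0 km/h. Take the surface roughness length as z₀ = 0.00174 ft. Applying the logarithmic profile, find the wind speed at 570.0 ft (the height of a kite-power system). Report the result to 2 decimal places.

Log law: V(z) ∝ ln(z/z₀), so V₂/V₁ = ln(z₂/z₀) / ln(z₁/z₀).
ln(570.0/0.00174) = 12.6995, ln(28.6/0.00174) = 9.7073
V₂ = 53.0 × 12.6995/9.7073 = 53.0 × 1.3082 = 69.3370 km/h

69.34 km/h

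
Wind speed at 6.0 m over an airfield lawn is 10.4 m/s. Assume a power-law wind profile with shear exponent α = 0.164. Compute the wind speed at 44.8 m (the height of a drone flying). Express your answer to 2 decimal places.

14.46 m/s

Power-law profile: V₂ = V₁ · (z₂/z₁)^α
V₂ = 10.4 × (44.8/6.0)^0.164 = 10.4 × (7.4667)^0.164
    = 10.4 × 1.3906 = 14.4619 m/s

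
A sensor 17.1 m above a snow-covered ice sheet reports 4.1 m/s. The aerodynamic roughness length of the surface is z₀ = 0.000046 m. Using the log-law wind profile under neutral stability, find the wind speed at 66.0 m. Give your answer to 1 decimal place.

Log law: V(z) ∝ ln(z/z₀), so V₂/V₁ = ln(z₂/z₀) / ln(z₁/z₀).
ln(66.0/0.000046) = 14.1765, ln(17.1/0.000046) = 12.8259
V₂ = 4.1 × 14.1765/12.8259 = 4.1 × 1.1053 = 4.5317 m/s

4.5 m/s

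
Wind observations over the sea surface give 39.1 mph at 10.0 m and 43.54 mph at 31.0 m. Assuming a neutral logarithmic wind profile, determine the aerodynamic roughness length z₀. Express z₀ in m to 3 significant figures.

z₀ ≈ 0.000471 m

Log law: V(z) ∝ ln(z/z₀). With r = V₁/V₂ = 39.1/43.54 = 0.89802,
r · ln(z₂/z₀) = ln(z₁/z₀) ⇒ ln z₀ = (ln z₁ − r·ln z₂)/(1 − r)
ln z₀ = (2.30259 − 0.89802×3.43399) / 0.10198 = -7.6609
z₀ = exp(-7.6609) = 0.0004709 m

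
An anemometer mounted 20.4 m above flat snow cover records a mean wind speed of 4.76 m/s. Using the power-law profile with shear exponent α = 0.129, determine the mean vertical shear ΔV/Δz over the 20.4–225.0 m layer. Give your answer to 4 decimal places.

Power law: V₂ = V₁ · (z₂/z₁)^α = 4.76 × (11.0294)^0.129 = 6.4878 m/s
ΔV/Δz = (6.4878 − 4.76)/(225.0 − 20.4) = 1.7278/204.6000 = 0.00844 m/s/m

0.0084 m/s/m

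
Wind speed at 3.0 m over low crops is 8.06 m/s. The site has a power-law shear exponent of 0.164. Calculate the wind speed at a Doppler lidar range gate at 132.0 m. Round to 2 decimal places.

14.99 m/s

Power-law profile: V₂ = V₁ · (z₂/z₁)^α
V₂ = 8.06 × (132.0/3.0)^0.164 = 8.06 × (44.0000)^0.164
    = 8.06 × 1.8601 = 14.9921 m/s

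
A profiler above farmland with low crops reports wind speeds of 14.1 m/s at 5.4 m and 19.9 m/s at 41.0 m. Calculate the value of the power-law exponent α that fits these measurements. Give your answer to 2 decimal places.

Power law: V₂/V₁ = (z₂/z₁)^α ⇒ α = ln(V₂/V₁) / ln(z₂/z₁)
α = ln(19.9/14.1) / ln(41.0/5.4) = ln(1.4113) / ln(7.5926)
  = 0.34454 / 2.02717 = 0.16996

α ≈ 0.17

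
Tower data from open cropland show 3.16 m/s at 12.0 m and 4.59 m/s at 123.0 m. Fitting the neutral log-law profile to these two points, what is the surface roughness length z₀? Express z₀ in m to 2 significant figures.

z₀ ≈ 0.070 m

Log law: V(z) ∝ ln(z/z₀). With r = V₁/V₂ = 3.16/4.59 = 0.68845,
r · ln(z₂/z₀) = ln(z₁/z₀) ⇒ ln z₀ = (ln z₁ − r·ln z₂)/(1 − r)
ln z₀ = (2.48491 − 0.68845×4.81218) / 0.31155 = -2.6579
z₀ = exp(-2.6579) = 0.07010 m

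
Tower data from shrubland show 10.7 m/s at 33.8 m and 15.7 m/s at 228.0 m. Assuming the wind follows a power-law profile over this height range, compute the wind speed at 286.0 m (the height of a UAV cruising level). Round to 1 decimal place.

First find α: α = ln(V₂/V₁)/ln(z₂/z₁) = ln(15.7/10.7)/ln(228.0/33.8) = 0.38342/1.90888 = 0.2009
Extrapolate from 228.0 m to 286.0 m: V₃ = 15.7 × (286.0/228.0)^0.2009 = 15.7 × 1.0466 = 16.4312 m/s

16.4 m/s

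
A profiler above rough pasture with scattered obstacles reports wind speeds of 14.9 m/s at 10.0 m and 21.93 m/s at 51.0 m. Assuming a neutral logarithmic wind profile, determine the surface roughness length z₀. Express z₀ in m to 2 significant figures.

z₀ ≈ 0.32 m

Log law: V(z) ∝ ln(z/z₀). With r = V₁/V₂ = 14.9/21.93 = 0.67943,
r · ln(z₂/z₀) = ln(z₁/z₀) ⇒ ln z₀ = (ln z₁ − r·ln z₂)/(1 − r)
ln z₀ = (2.30259 − 0.67943×3.93183) / 0.32057 = -1.1506
z₀ = exp(-1.1506) = 0.3165 m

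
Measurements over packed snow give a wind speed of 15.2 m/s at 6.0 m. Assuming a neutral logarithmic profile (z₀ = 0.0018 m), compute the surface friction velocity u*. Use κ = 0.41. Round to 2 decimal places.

u* ≈ 0.77 m/s

Log law: V(z) = (u*/κ) · ln(z/z₀) ⇒ u* = κ · V / ln(z/z₀)
u* = 0.41 × 15.2 / ln(6.0/0.0018) = 0.41 × 15.2 / 8.1117
   = 6.2320 / 8.1117 = 0.7683 m/s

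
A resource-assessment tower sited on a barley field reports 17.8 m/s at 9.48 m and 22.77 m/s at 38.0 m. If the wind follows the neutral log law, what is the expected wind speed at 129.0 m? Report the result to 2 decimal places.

Log law: V ∝ ln(z/z₀). From the pair, with r = V₁/V₂ = 0.78173,
ln z₀ = (ln z₁ − r·ln z₂)/(1 − r) = (2.2492 − 0.78173×3.6376)/0.21827 = -2.7234 → z₀ = 0.06565 m
V₃ = V₁ · ln(z₃/z₀)/ln(z₁/z₀) = 17.8 × 7.5832/4.9725 = 27.1451 m/s

27.15 m/s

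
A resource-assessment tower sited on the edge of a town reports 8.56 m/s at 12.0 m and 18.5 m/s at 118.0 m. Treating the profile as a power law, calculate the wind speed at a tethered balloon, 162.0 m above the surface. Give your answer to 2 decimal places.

20.59 m/s

First find α: α = ln(V₂/V₁)/ln(z₂/z₁) = ln(18.5/8.56)/ln(118.0/12.0) = 0.77067/2.28578 = 0.3372
Extrapolate from 118.0 m to 162.0 m: V₃ = 18.5 × (162.0/118.0)^0.3372 = 18.5 × 1.1128 = 20.5862 m/s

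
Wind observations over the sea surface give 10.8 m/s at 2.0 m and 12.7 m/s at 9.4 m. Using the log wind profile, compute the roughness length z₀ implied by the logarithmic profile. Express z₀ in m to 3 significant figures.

Log law: V(z) ∝ ln(z/z₀). With r = V₁/V₂ = 10.8/12.7 = 0.85039,
r · ln(z₂/z₀) = ln(z₁/z₀) ⇒ ln z₀ = (ln z₁ − r·ln z₂)/(1 − r)
ln z₀ = (0.69315 − 0.85039×2.24071) / 0.14961 = -8.1035
z₀ = exp(-8.1035) = 0.0003025 m

z₀ ≈ 0.000302 m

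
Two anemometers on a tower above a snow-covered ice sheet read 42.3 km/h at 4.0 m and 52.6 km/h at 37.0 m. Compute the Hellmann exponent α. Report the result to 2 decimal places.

Power law: V₂/V₁ = (z₂/z₁)^α ⇒ α = ln(V₂/V₁) / ln(z₂/z₁)
α = ln(52.6/42.3) / ln(37.0/4.0) = ln(1.2435) / ln(9.2500)
  = 0.21793 / 2.22462 = 0.09796

α ≈ 0.10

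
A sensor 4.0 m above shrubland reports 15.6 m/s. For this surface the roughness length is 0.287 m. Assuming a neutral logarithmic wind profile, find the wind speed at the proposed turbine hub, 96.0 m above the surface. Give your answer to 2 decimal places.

Log law: V(z) ∝ ln(z/z₀), so V₂/V₁ = ln(z₂/z₀) / ln(z₁/z₀).
ln(96.0/0.287) = 5.8126, ln(4.0/0.287) = 2.6346
V₂ = 15.6 × 5.8126/2.6346 = 15.6 × 2.2063 = 34.4181 m/s

34.42 m/s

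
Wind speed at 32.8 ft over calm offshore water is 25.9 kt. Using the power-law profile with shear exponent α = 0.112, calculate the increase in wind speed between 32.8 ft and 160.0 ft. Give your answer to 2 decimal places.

Power law: V₂ = V₁ · (z₂/z₁)^α = 25.9 × (4.8780)^0.112 = 30.9302 kt
ΔV = 30.9302 − 25.9 = 5.0302 kt

5.03 kt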